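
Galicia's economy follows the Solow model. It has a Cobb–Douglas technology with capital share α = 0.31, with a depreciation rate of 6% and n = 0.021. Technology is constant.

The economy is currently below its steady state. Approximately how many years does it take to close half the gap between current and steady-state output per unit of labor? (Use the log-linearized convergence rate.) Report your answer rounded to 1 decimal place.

Near the steady state the convergence rate is λ = (1 − α)(n + δ).
λ = (1 − 0.31) × 0.081 = 0.69 × 0.081 = 0.05589
Half-life = ln 2 / λ = 0.6931 / 0.05589 ≈ 12.40 years

t_½ ≈ 12.4 years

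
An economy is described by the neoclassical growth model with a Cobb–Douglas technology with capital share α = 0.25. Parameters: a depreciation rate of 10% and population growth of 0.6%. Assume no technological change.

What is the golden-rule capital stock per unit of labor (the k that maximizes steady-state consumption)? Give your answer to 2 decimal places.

The golden rule sets f'(k) = n + δ, i.e. α·k^(α−1) = n + δ.
So k^(1−α) = α / (n + δ) = 0.25 / 0.106 = 2.3585.
k_gold = 2.3585^(1/0.75) ≈ 3.1394

k_gold ≈ 3.14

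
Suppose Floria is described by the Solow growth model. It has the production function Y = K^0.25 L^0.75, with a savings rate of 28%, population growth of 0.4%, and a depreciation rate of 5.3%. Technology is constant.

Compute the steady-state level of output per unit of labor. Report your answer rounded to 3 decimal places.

Steady state requires s·f(k) = (n + δ)·k, i.e. s·k^α = (n + δ)·k.
Dividing both sides by k: k^(1−α) = s / (n + δ).
k^0.75 = 0.28 / (0.004 + 0.053) = 0.28 / 0.057 = 4.9123
k* = 4.9123^(1/0.75) ≈ 8.3505
y* = (k*)^α = 8.3505^0.25 ≈ 1.6999

y* ≈ 1.700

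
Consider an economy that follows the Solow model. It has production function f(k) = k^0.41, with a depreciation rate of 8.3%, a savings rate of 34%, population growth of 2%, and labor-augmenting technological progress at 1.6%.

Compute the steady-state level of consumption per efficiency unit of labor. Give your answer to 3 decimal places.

At the steady state, Δk = 0, so s·k^α = (n + g + δ)·k.
Rearranging, k^(1−α) = s / (n + g + δ).
k^0.59 = 0.34 / (0.020 + 0.016 + 0.083) = 0.34 / 0.119 = 2.8571
k* = 2.8571^(1/0.59) ≈ 5.9259
y* = (k*)^α = 5.9259^0.41 ≈ 2.0741
c* = (1 − s)·y* = (1 − 0.34) × 2.0741 ≈ 1.3689

c* ≈ 1.369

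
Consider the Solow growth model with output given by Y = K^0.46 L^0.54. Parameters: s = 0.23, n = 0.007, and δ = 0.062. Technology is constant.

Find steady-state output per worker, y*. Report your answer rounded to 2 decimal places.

y* ≈ 2.79

Steady state requires s·f(k) = (n + δ)·k, i.e. s·k^α = (n + δ)·k.
Dividing both sides by k: k^(1−α) = s / (n + δ).
k^0.54 = 0.23 / (0.007 + 0.062) = 0.23 / 0.069 = 3.3333
k* = 3.3333^(1/0.54) ≈ 9.2958
y* = (k*)^α = 9.2958^0.46 ≈ 2.7888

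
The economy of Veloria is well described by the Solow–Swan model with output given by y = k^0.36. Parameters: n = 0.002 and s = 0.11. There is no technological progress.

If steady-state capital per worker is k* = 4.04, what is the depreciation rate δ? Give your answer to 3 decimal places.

δ ≈ 0.043

In steady state, investment equals break-even investment: s·k^α = (n + δ)·k.
So s / (n + δ) = (k*)^(1−α) = 4.04^0.64 = 2.4439.
Therefore n + δ = s / 2.4439 = 0.11 / 2.4439 = 0.0450, so δ = 0.0450 − 0.002 = 0.0430.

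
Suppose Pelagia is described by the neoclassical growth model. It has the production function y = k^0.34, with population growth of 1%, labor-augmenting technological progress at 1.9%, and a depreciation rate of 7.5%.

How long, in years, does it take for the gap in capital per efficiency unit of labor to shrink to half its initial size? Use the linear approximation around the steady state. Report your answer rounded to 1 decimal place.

Near the steady state the convergence rate is λ = (1 − α)(n + g + δ).
λ = (1 − 0.34) × 0.104 = 0.66 × 0.104 = 0.06864
Half-life = ln 2 / λ = 0.6931 / 0.06864 ≈ 10.10 years

t_½ ≈ 10.1 years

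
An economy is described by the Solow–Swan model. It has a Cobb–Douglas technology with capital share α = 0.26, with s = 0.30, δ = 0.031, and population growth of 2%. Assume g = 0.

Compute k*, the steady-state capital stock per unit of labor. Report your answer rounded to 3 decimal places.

k* = 10.963

In steady state, investment equals break-even investment: s·k^α = (n + δ)·k.
Dividing both sides by k: k^(1−α) = s / (n + δ).
k^0.74 = 0.30 / (0.020 + 0.031) = 0.30 / 0.051 = 5.8824
k* = 5.8824^(1/0.74) ≈ 10.9632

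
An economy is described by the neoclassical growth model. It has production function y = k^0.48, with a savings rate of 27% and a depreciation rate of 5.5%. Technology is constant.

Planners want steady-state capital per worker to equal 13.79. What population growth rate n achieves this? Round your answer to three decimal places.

n ≈ 0.014

Steady state requires s·f(k) = (n + δ)·k, i.e. s·k^α = (n + δ)·k.
So s / (n + δ) = (k*)^(1−α) = 13.79^0.52 = 3.9136.
Therefore n + δ = s / 3.9136 = 0.27 / 3.9136 = 0.0690, so n = 0.0690 − 0.055 = 0.0140.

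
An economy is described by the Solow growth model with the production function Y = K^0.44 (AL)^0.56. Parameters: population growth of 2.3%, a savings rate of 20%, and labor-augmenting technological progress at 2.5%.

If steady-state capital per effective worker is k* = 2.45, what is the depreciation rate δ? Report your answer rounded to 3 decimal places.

Steady state requires s·f(k) = (n + g + δ)·k, i.e. s·k^α = (n + g + δ)·k.
So s / (n + g + δ) = (k*)^(1−α) = 2.45^0.56 = 1.6517.
Therefore n + g + δ = s / 1.6517 = 0.20 / 1.6517 = 0.1211, so δ = 0.1211 − 0.048 = 0.0731.

δ ≈ 0.073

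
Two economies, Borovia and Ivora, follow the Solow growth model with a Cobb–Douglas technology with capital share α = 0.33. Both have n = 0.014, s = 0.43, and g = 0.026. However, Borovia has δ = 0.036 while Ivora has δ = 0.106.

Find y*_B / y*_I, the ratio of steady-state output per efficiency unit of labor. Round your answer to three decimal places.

Steady-state y* = [s/(n + g + δ)]^(α/(1−α)), so the ratio is [ (s_B/(n + g + δ)_B) / (s_I/(n + g + δ)_I) ]^0.4925.
s_B/(n + g + δ)_B = 0.43/0.076 = 5.6579; s_I/(n + g + δ)_I = 0.43/0.146 = 2.9452.
Ratio = (5.6579/2.9452)^0.4925 = 1.9211^0.4925 ≈ 1.3793

ratio ≈ 1.379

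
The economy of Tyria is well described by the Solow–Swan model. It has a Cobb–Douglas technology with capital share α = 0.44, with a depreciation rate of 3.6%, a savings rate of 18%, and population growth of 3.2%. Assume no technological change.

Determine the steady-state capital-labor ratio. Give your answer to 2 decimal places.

k* ≈ 5.69

Steady state requires s·f(k) = (n + δ)·k, i.e. s·k^α = (n + δ)·k.
Dividing both sides by k: k^(1−α) = s / (n + δ).
k^0.56 = 0.18 / (0.032 + 0.036) = 0.18 / 0.068 = 2.6471
k* = 2.6471^(1/0.56) ≈ 5.6878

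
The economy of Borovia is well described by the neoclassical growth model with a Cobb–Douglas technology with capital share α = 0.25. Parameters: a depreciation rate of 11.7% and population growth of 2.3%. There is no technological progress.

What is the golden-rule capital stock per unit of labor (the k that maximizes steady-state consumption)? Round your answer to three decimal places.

k_gold ≈ 2.166

The golden rule sets f'(k) = n + δ, i.e. α·k^(α−1) = n + δ.
So k^(1−α) = α / (n + δ) = 0.25 / 0.140 = 1.7857.
k_gold = 1.7857^(1/0.75) ≈ 2.1664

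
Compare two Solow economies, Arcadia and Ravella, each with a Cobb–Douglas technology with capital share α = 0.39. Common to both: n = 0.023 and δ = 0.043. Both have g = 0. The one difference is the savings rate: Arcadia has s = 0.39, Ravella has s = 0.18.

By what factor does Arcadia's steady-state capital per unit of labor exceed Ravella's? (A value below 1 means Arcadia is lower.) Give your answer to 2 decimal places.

Steady-state k* = [s/(n + δ)]^(1/(1−α)), so the ratio is [ (s_A/(n + δ)_A) / (s_R/(n + δ)_R) ]^1.6393.
s_A/(n + δ)_A = 0.39/0.066 = 5.9091; s_R/(n + δ)_R = 0.18/0.066 = 2.7273.
Ratio = (5.9091/2.7273)^1.6393 = 2.1666^1.6393 ≈ 3.5517

k*_A / k*_R ≈ 3.55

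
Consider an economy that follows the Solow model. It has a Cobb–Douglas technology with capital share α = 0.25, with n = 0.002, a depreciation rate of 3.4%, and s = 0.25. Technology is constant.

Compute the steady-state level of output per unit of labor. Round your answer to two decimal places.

In steady state, investment equals break-even investment: s·k^α = (n + δ)·k.
Rearranging, k^(1−α) = s / (n + δ).
k^0.75 = 0.25 / (0.002 + 0.034) = 0.25 / 0.036 = 6.9444
k* = 6.9444^(1/0.75) ≈ 13.2489
y* = (k*)^α = 13.2489^0.25 ≈ 1.9079

y* = 1.91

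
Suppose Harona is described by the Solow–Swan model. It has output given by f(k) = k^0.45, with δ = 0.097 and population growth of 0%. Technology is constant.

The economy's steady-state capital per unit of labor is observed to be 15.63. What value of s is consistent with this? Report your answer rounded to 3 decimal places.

s ≈ 0.440

In steady state, investment equals break-even investment: s·k^α = (n + δ)·k.
So s / (n + δ) = (k*)^(1−α) = 15.63^0.55 = 4.5360.
Therefore s = 4.5360 × (n + δ) = 4.5360 × 0.097 = 0.4400.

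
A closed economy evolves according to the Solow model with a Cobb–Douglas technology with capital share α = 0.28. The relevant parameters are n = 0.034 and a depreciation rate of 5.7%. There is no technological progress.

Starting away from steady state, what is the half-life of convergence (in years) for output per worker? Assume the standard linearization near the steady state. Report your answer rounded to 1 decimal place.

Near the steady state the convergence rate is λ = (1 − α)(n + δ).
λ = (1 − 0.28) × 0.091 = 0.72 × 0.091 = 0.06552
Half-life = ln 2 / λ = 0.6931 / 0.06552 ≈ 10.58 years

about 10.6 years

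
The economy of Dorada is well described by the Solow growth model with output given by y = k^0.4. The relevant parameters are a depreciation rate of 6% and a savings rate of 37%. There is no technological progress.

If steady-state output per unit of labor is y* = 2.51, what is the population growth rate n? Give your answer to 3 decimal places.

In steady state, investment equals break-even investment: s·k^α = (n + δ)·k.
Since y* = [s/(n + δ)]^(α/(1−α)), we have s/(n + δ) = (y*)^((1−α)/α) = 2.51^1.5 = 3.9766.
Therefore n + δ = s / 3.9766 = 0.37 / 3.9766 = 0.0930, so n = 0.0930 − 0.060 = 0.0330.

n ≈ 0.033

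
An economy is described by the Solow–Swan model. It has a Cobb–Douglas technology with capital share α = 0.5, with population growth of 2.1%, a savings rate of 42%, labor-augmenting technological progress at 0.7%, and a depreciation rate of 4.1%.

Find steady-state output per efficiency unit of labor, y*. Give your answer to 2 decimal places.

y* ≈ 6.09

At the steady state, Δk = 0, so s·k^α = (n + g + δ)·k.
Dividing both sides by k: k^(1−α) = s / (n + g + δ).
k^0.5 = 0.42 / (0.021 + 0.007 + 0.041) = 0.42 / 0.069 = 6.0870
k* = 6.0870^(1/0.5) ≈ 37.0516
y* = (k*)^α = 37.0516^0.5 ≈ 6.0870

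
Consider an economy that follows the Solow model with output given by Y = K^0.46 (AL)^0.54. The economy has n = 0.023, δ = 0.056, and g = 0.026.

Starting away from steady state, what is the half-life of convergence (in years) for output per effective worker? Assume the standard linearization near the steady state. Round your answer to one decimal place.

half-life ≈ 12.2 years

Near the steady state the convergence rate is λ = (1 − α)(n + g + δ).
λ = (1 − 0.46) × 0.105 = 0.54 × 0.105 = 0.0567
Half-life = ln 2 / λ = 0.6931 / 0.0567 ≈ 12.22 years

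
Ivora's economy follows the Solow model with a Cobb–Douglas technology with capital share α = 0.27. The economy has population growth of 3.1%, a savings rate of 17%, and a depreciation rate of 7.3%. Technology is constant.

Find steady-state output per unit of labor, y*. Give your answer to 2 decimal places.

y* ≈ 1.20

At the steady state, Δk = 0, so s·k^α = (n + δ)·k.
Dividing both sides by k: k^(1−α) = s / (n + δ).
k^0.73 = 0.17 / (0.031 + 0.073) = 0.17 / 0.104 = 1.6346
k* = 1.6346^(1/0.73) ≈ 1.9604
y* = (k*)^α = 1.9604^0.27 ≈ 1.1993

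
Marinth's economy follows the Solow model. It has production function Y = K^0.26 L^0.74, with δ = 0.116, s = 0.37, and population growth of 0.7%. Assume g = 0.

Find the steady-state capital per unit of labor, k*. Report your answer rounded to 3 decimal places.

In steady state, investment equals break-even investment: s·k^α = (n + δ)·k.
Dividing both sides by k: k^(1−α) = s / (n + δ).
k^0.74 = 0.37 / (0.007 + 0.116) = 0.37 / 0.123 = 3.0081
k* = 3.0081^(1/0.74) ≈ 4.4294

k* = 4.429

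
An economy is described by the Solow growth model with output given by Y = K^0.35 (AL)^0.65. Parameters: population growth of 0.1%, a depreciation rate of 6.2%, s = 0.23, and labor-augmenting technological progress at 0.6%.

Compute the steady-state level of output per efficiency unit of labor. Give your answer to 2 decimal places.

Steady state requires s·f(k) = (n + g + δ)·k, i.e. s·k^α = (n + g + δ)·k.
Rearranging, k^(1−α) = s / (n + g + δ).
k^0.65 = 0.23 / (0.001 + 0.006 + 0.062) = 0.23 / 0.069 = 3.3333
k* = 3.3333^(1/0.65) ≈ 6.3741
y* = (k*)^α = 6.3741^0.35 ≈ 1.9123

y* ≈ 1.91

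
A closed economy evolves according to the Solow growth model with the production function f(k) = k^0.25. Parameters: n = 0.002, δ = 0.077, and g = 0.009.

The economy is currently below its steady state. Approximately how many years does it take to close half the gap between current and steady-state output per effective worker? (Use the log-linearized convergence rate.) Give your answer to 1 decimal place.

Near the steady state the convergence rate is λ = (1 − α)(n + g + δ).
λ = (1 − 0.25) × 0.088 = 0.75 × 0.088 = 0.0660
Half-life = ln 2 / λ = 0.6931 / 0.0660 ≈ 10.50 years

about 10.5 years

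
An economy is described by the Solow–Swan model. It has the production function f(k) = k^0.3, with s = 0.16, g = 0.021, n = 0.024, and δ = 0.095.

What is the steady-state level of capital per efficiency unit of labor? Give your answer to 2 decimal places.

k* = 1.21

At the steady state, Δk = 0, so s·k^α = (n + g + δ)·k.
Dividing both sides by k: k^(1−α) = s / (n + g + δ).
k^0.7 = 0.16 / (0.024 + 0.021 + 0.095) = 0.16 / 0.140 = 1.1429
k* = 1.1429^(1/0.7) ≈ 1.2102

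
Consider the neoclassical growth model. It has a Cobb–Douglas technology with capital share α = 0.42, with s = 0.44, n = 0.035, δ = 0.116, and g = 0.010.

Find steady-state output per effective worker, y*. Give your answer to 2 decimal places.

y* ≈ 2.07

In steady state, investment equals break-even investment: s·k^α = (n + g + δ)·k.
Dividing both sides by k: k^(1−α) = s / (n + g + δ).
k^0.58 = 0.44 / (0.035 + 0.010 + 0.116) = 0.44 / 0.161 = 2.7329
k* = 2.7329^(1/0.58) ≈ 5.6598
y* = (k*)^α = 5.6598^0.42 ≈ 2.0710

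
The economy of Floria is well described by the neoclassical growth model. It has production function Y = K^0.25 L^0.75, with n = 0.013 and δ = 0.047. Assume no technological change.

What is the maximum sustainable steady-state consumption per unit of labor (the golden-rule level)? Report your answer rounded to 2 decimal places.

At the golden rule, f'(k) = n + δ, so α·k^(α−1) = n + δ and k_gold = (α/(n + δ))^(1/(1−α)).
k_gold = (0.25/0.060)^(1/0.75) = 4.1667^1.3333 ≈ 6.7045
c_gold = f(k_gold) − (n + δ)·k_gold = 1.6091 − 0.060×6.7045 ≈ 1.2068

c_gold ≈ 1.21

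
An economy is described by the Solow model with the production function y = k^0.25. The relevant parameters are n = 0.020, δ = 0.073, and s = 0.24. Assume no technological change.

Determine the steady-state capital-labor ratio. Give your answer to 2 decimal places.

k* ≈ 3.54

At the steady state, Δk = 0, so s·k^α = (n + δ)·k.
Rearranging, k^(1−α) = s / (n + δ).
k^0.75 = 0.24 / (0.020 + 0.073) = 0.24 / 0.093 = 2.5806
k* = 2.5806^(1/0.75) ≈ 3.5397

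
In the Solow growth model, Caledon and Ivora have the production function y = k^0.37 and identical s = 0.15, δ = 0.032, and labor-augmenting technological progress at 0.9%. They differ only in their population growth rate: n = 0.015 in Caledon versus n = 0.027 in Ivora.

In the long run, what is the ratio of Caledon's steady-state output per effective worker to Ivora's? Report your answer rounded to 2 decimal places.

Steady-state y* = [s/(n + g + δ)]^(α/(1−α)), so the ratio is [ (s_C/(n + g + δ)_C) / (s_I/(n + g + δ)_I) ]^0.5873.
s_C/(n + g + δ)_C = 0.15/0.056 = 2.6786; s_I/(n + g + δ)_I = 0.15/0.068 = 2.2059.
Ratio = (2.6786/2.2059)^0.5873 = 1.2143^0.5873 ≈ 1.1208

y*_C / y*_I ≈ 1.12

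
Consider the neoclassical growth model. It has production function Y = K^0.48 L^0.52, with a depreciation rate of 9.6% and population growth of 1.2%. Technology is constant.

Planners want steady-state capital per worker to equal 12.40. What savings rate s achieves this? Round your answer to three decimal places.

s ≈ 0.400

At the steady state, Δk = 0, so s·k^α = (n + δ)·k.
So s / (n + δ) = (k*)^(1−α) = 12.40^0.52 = 3.7032.
Therefore s = 3.7032 × (n + δ) = 3.7032 × 0.108 = 0.3999.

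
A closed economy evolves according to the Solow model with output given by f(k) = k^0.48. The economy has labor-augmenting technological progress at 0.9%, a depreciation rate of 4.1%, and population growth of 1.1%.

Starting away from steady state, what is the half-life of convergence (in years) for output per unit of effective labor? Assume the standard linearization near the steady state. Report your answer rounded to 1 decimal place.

Near the steady state the convergence rate is λ = (1 − α)(n + g + δ).
λ = (1 − 0.48) × 0.061 = 0.52 × 0.061 = 0.03172
Half-life = ln 2 / λ = 0.6931 / 0.03172 ≈ 21.85 years

about 21.9 years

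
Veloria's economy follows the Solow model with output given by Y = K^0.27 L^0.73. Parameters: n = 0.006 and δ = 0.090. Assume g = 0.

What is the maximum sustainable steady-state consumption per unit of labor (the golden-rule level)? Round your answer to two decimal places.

At the golden rule, f'(k) = n + δ, so α·k^(α−1) = n + δ and k_gold = (α/(n + δ))^(1/(1−α)).
k_gold = (0.27/0.096)^(1/0.73) = 2.8125^1.3699 ≈ 4.1230
c_gold = f(k_gold) − (n + δ)·k_gold = 1.4659 − 0.096×4.1230 ≈ 1.0701

c_gold ≈ 1.07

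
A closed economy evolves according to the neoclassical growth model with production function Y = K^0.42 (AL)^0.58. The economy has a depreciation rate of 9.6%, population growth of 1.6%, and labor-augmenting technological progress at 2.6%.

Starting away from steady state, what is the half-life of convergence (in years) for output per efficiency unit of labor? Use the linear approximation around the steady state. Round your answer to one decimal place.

Near the steady state the convergence rate is λ = (1 − α)(n + g + δ).
λ = (1 − 0.42) × 0.138 = 0.58 × 0.138 = 0.08004
Half-life = ln 2 / λ = 0.6931 / 0.08004 ≈ 8.66 years

half-life ≈ 8.7 years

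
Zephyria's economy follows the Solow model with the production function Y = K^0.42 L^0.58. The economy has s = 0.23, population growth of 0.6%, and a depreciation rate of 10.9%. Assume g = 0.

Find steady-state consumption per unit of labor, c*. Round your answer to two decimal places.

c* = 1.27

Steady state requires s·f(k) = (n + δ)·k, i.e. s·k^α = (n + δ)·k.
Rearranging, k^(1−α) = s / (n + δ).
k^0.58 = 0.23 / (0.006 + 0.109) = 0.23 / 0.115 = 2.0000
k* = 2.0000^(1/0.58) ≈ 3.3038
y* = (k*)^α = 3.3038^0.42 ≈ 1.6519
c* = (1 − s)·y* = (1 − 0.23) × 1.6519 ≈ 1.2720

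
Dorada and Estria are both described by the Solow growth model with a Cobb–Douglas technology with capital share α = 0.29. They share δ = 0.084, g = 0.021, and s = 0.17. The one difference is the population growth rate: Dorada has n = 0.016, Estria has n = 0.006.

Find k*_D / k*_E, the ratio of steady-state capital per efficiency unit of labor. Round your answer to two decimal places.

k*_D / k*_E ≈ 0.89

Steady-state k* = [s/(n + g + δ)]^(1/(1−α)), so the ratio is [ (s_D/(n + g + δ)_D) / (s_E/(n + g + δ)_E) ]^1.4085.
s_D/(n + g + δ)_D = 0.17/0.121 = 1.4050; s_E/(n + g + δ)_E = 0.17/0.111 = 1.5315.
Ratio = (1.4050/1.5315)^1.4085 = 0.9174^1.4085 ≈ 0.8857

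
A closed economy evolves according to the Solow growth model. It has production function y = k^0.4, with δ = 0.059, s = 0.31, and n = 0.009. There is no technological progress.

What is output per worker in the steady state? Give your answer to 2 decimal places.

Steady state requires s·f(k) = (n + δ)·k, i.e. s·k^α = (n + δ)·k.
Dividing both sides by k: k^(1−α) = s / (n + δ).
k^0.6 = 0.31 / (0.009 + 0.059) = 0.31 / 0.068 = 4.5588
k* = 4.5588^(1/0.6) ≈ 12.5338
y* = (k*)^α = 12.5338^0.4 ≈ 2.7494

y* = 2.75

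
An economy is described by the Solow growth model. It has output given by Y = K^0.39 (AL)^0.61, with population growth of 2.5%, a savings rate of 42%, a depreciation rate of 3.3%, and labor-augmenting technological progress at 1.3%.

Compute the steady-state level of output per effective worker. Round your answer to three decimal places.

y* ≈ 3.116

In steady state, investment equals break-even investment: s·k^α = (n + g + δ)·k.
Dividing both sides by k: k^(1−α) = s / (n + g + δ).
k^0.61 = 0.42 / (0.025 + 0.013 + 0.033) = 0.42 / 0.071 = 5.9155
k* = 5.9155^(1/0.61) ≈ 18.4315
y* = (k*)^α = 18.4315^0.39 ≈ 3.1158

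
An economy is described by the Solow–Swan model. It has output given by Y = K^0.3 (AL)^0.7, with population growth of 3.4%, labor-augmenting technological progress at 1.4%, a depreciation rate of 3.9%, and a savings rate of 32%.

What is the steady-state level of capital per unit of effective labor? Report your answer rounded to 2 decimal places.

Steady state requires s·f(k) = (n + g + δ)·k, i.e. s·k^α = (n + g + δ)·k.
Dividing both sides by k: k^(1−α) = s / (n + g + δ).
k^0.7 = 0.32 / (0.034 + 0.014 + 0.039) = 0.32 / 0.087 = 3.6782
k* = 3.6782^(1/0.7) ≈ 6.4276

k* ≈ 6.43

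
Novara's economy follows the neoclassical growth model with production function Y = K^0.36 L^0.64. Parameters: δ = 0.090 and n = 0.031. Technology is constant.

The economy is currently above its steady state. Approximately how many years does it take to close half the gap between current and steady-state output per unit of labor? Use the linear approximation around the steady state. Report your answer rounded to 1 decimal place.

t_½ ≈ 9.0 years

Near the steady state the convergence rate is λ = (1 − α)(n + δ).
λ = (1 − 0.36) × 0.121 = 0.64 × 0.121 = 0.07744
Half-life = ln 2 / λ = 0.6931 / 0.07744 ≈ 8.95 years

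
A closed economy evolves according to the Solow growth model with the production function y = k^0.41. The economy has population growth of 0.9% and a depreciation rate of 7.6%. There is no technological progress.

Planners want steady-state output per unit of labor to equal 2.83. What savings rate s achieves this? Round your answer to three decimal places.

s ≈ 0.380

In steady state, investment equals break-even investment: s·k^α = (n + δ)·k.
Since y* = [s/(n + δ)]^(α/(1−α)), we have s/(n + δ) = (y*)^((1−α)/α) = 2.83^1.439 = 4.4681.
Therefore s = 4.4681 × (n + δ) = 4.4681 × 0.085 = 0.3798.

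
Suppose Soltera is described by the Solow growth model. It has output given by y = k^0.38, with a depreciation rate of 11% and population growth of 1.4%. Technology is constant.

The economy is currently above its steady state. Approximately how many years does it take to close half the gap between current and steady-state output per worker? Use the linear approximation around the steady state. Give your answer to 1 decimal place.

Near the steady state the convergence rate is λ = (1 − α)(n + δ).
λ = (1 − 0.38) × 0.124 = 0.62 × 0.124 = 0.07688
Half-life = ln 2 / λ = 0.6931 / 0.07688 ≈ 9.02 years

half-life ≈ 9.0 years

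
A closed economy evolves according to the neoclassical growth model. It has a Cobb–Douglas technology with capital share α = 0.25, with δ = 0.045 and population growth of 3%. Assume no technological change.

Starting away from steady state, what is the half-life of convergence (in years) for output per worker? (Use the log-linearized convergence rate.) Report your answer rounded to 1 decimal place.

t_½ ≈ 12.3 years

Near the steady state the convergence rate is λ = (1 − α)(n + δ).
λ = (1 − 0.25) × 0.075 = 0.75 × 0.075 = 0.05625
Half-life = ln 2 / λ = 0.6931 / 0.05625 ≈ 12.32 years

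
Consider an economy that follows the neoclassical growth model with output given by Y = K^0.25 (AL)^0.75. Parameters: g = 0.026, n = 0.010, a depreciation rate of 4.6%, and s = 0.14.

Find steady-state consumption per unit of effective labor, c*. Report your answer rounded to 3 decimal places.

c* = 1.028

In steady state, investment equals break-even investment: s·k^α = (n + g + δ)·k.
Rearranging, k^(1−α) = s / (n + g + δ).
k^0.75 = 0.14 / (0.010 + 0.026 + 0.046) = 0.14 / 0.082 = 1.7073
k* = 1.7073^(1/0.75) ≈ 2.0405
y* = (k*)^α = 2.0405^0.25 ≈ 1.1952
c* = (1 − s)·y* = (1 − 0.14) × 1.1952 ≈ 1.0279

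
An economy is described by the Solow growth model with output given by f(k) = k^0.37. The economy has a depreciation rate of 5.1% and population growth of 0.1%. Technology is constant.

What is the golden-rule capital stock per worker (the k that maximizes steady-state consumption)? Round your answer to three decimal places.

k_gold ≈ 22.527

The golden rule sets f'(k) = n + δ, i.e. α·k^(α−1) = n + δ.
So k^(1−α) = α / (n + δ) = 0.37 / 0.052 = 7.1154.
k_gold = 7.1154^(1/0.63) ≈ 22.5267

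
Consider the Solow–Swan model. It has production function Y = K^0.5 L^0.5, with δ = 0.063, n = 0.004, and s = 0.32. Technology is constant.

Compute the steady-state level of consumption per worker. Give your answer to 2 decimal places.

c* = 3.25

In steady state, investment equals break-even investment: s·k^α = (n + δ)·k.
Dividing both sides by k: k^(1−α) = s / (n + δ).
k^0.5 = 0.32 / (0.004 + 0.063) = 0.32 / 0.067 = 4.7761
k* = 4.7761^(1/0.5) ≈ 22.8111
y* = (k*)^α = 22.8111^0.5 ≈ 4.7761
c* = (1 − s)·y* = (1 − 0.32) × 4.7761 ≈ 3.2477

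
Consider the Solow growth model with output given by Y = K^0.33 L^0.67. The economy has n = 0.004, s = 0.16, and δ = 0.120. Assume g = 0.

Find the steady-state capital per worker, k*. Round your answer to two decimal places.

k* ≈ 1.46

At the steady state, Δk = 0, so s·k^α = (n + δ)·k.
Dividing both sides by k: k^(1−α) = s / (n + δ).
k^0.67 = 0.16 / (0.004 + 0.120) = 0.16 / 0.124 = 1.2903
k* = 1.2903^(1/0.67) ≈ 1.4629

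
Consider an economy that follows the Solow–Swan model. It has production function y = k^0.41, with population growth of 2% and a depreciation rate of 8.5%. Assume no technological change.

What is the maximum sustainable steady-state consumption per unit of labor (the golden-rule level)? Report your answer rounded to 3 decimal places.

c_gold ≈ 1.520

At the golden rule, f'(k) = n + δ, so α·k^(α−1) = n + δ and k_gold = (α/(n + δ))^(1/(1−α)).
k_gold = (0.41/0.105)^(1/0.59) = 3.9048^1.6949 ≈ 10.0624
c_gold = f(k_gold) − (n + δ)·k_gold = 2.5770 − 0.105×10.0624 ≈ 1.5204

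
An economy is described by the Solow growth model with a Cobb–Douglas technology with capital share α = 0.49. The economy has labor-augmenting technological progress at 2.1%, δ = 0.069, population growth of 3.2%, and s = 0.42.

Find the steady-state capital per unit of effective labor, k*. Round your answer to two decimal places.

k* = 11.29

At the steady state, Δk = 0, so s·k^α = (n + g + δ)·k.
Dividing both sides by k: k^(1−α) = s / (n + g + δ).
k^0.51 = 0.42 / (0.032 + 0.021 + 0.069) = 0.42 / 0.122 = 3.4426
k* = 3.4426^(1/0.51) ≈ 11.2906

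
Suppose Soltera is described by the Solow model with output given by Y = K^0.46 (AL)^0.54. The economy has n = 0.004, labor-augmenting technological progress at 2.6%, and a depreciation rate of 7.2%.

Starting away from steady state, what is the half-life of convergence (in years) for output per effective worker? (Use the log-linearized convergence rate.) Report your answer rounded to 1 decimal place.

half-life ≈ 12.6 years

Near the steady state the convergence rate is λ = (1 − α)(n + g + δ).
λ = (1 − 0.46) × 0.102 = 0.54 × 0.102 = 0.05508
Half-life = ln 2 / λ = 0.6931 / 0.05508 ≈ 12.58 years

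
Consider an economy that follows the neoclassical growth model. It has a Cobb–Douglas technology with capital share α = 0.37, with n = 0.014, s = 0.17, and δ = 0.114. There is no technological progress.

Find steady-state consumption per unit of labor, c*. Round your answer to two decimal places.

Steady state requires s·f(k) = (n + δ)·k, i.e. s·k^α = (n + δ)·k.
Dividing both sides by k: k^(1−α) = s / (n + δ).
k^0.63 = 0.17 / (0.014 + 0.114) = 0.17 / 0.128 = 1.3281
k* = 1.3281^(1/0.63) ≈ 1.5689
y* = (k*)^α = 1.5689^0.37 ≈ 1.1813
c* = (1 − s)·y* = (1 − 0.17) × 1.1813 ≈ 0.9805

c* = 0.98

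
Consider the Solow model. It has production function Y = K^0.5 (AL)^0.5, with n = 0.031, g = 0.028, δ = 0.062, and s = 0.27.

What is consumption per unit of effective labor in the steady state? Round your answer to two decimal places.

In steady state, investment equals break-even investment: s·k^α = (n + g + δ)·k.
Rearranging, k^(1−α) = s / (n + g + δ).
k^0.5 = 0.27 / (0.031 + 0.028 + 0.062) = 0.27 / 0.121 = 2.2314
k* = 2.2314^(1/0.5) ≈ 4.9791
y* = (k*)^α = 4.9791^0.5 ≈ 2.2314
c* = (1 − s)·y* = (1 − 0.27) × 2.2314 ≈ 1.6289

c* = 1.63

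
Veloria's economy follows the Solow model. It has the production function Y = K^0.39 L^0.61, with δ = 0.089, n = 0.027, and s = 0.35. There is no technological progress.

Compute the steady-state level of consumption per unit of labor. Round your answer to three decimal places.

At the steady state, Δk = 0, so s·k^α = (n + δ)·k.
Dividing both sides by k: k^(1−α) = s / (n + δ).
k^0.61 = 0.35 / (0.027 + 0.089) = 0.35 / 0.116 = 3.0172
k* = 3.0172^(1/0.61) ≈ 6.1127
y* = (k*)^α = 6.1127^0.39 ≈ 2.0260
c* = (1 − s)·y* = (1 − 0.35) × 2.0260 ≈ 1.3169

c* = 1.317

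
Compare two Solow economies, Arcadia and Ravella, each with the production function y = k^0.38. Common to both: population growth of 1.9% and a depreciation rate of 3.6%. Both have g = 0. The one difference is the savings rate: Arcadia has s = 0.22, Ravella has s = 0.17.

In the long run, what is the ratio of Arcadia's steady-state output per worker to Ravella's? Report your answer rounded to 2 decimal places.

Steady-state y* = [s/(n + δ)]^(α/(1−α)), so the ratio is [ (s_A/(n + δ)_A) / (s_R/(n + δ)_R) ]^0.6129.
s_A/(n + δ)_A = 0.22/0.055 = 4.0000; s_R/(n + δ)_R = 0.17/0.055 = 3.0909.
Ratio = (4.0000/3.0909)^0.6129 = 1.2941^0.6129 ≈ 1.1712

y*_A / y*_R ≈ 1.17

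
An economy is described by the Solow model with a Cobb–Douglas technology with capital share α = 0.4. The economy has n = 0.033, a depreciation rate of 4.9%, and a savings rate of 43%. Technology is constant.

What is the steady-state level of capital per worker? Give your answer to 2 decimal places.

k* = 15.83

Steady state requires s·f(k) = (n + δ)·k, i.e. s·k^α = (n + δ)·k.
Dividing both sides by k: k^(1−α) = s / (n + δ).
k^0.6 = 0.43 / (0.033 + 0.049) = 0.43 / 0.082 = 5.2439
k* = 5.2439^(1/0.6) ≈ 15.8279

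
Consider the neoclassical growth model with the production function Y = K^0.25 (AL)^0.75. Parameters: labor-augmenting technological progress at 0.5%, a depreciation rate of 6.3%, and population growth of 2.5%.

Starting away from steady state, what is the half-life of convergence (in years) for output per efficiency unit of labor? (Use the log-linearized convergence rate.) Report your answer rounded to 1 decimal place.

half-life ≈ 9.9 years

Near the steady state the convergence rate is λ = (1 − α)(n + g + δ).
λ = (1 − 0.25) × 0.093 = 0.75 × 0.093 = 0.06975
Half-life = ln 2 / λ = 0.6931 / 0.06975 ≈ 9.94 years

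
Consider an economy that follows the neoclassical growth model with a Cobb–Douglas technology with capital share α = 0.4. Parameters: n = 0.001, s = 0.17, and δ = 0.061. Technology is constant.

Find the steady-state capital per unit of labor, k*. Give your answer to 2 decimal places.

In steady state, investment equals break-even investment: s·k^α = (n + δ)·k.
Dividing both sides by k: k^(1−α) = s / (n + δ).
k^0.6 = 0.17 / (0.001 + 0.061) = 0.17 / 0.062 = 2.7419
k* = 2.7419^(1/0.6) ≈ 5.3714

k* = 5.37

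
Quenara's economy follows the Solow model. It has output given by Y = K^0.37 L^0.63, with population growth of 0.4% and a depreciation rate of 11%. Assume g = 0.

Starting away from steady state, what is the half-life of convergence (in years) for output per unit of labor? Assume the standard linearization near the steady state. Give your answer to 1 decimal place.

half-life ≈ 9.7 years

Near the steady state the convergence rate is λ = (1 − α)(n + δ).
λ = (1 − 0.37) × 0.114 = 0.63 × 0.114 = 0.07182
Half-life = ln 2 / λ = 0.6931 / 0.07182 ≈ 9.65 years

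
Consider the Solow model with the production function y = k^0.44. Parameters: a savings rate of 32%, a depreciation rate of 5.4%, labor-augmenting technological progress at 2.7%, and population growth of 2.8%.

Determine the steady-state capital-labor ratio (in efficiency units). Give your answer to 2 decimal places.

k* ≈ 6.84

Steady state requires s·f(k) = (n + g + δ)·k, i.e. s·k^α = (n + g + δ)·k.
Rearranging, k^(1−α) = s / (n + g + δ).
k^0.56 = 0.32 / (0.028 + 0.027 + 0.054) = 0.32 / 0.109 = 2.9358
k* = 2.9358^(1/0.56) ≈ 6.8427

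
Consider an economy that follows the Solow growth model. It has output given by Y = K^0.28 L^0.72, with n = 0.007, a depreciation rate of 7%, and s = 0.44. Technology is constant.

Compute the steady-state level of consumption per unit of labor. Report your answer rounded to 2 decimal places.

c* = 1.10

In steady state, investment equals break-even investment: s·k^α = (n + δ)·k.
Rearranging, k^(1−α) = s / (n + δ).
k^0.72 = 0.44 / (0.007 + 0.070) = 0.44 / 0.077 = 5.7143
k* = 5.7143^(1/0.72) ≈ 11.2548
y* = (k*)^α = 11.2548^0.28 ≈ 1.9696
c* = (1 − s)·y* = (1 − 0.44) × 1.9696 ≈ 1.1030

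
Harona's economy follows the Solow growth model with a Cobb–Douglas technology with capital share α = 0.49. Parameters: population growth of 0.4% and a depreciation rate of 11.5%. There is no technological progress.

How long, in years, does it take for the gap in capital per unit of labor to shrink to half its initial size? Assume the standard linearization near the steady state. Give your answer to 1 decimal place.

Near the steady state the convergence rate is λ = (1 − α)(n + δ).
λ = (1 − 0.49) × 0.119 = 0.51 × 0.119 = 0.06069
Half-life = ln 2 / λ = 0.6931 / 0.06069 ≈ 11.42 years

t_½ ≈ 11.4 years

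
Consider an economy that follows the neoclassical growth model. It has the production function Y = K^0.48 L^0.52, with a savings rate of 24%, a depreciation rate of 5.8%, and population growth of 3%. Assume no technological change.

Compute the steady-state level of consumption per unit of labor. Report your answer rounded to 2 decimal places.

c* = 1.92

Steady state requires s·f(k) = (n + δ)·k, i.e. s·k^α = (n + δ)·k.
Rearranging, k^(1−α) = s / (n + δ).
k^0.52 = 0.24 / (0.030 + 0.058) = 0.24 / 0.088 = 2.7273
k* = 2.7273^(1/0.52) ≈ 6.8857
y* = (k*)^α = 6.8857^0.48 ≈ 2.5247
c* = (1 − s)·y* = (1 − 0.24) × 2.5247 ≈ 1.9188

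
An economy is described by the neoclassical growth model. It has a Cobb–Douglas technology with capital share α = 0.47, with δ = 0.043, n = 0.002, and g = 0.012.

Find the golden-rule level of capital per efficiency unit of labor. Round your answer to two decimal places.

k_gold ≈ 53.55

The golden rule sets f'(k) = n + g + δ, i.e. α·k^(α−1) = n + g + δ.
So k^(1−α) = α / (n + g + δ) = 0.47 / 0.057 = 8.2456.
k_gold = 8.2456^(1/0.53) ≈ 53.5453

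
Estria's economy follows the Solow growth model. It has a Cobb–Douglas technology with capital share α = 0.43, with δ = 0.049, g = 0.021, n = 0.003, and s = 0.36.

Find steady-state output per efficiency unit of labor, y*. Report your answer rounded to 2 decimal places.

y* = 3.33

Steady state requires s·f(k) = (n + g + δ)·k, i.e. s·k^α = (n + g + δ)·k.
Dividing both sides by k: k^(1−α) = s / (n + g + δ).
k^0.57 = 0.36 / (0.003 + 0.021 + 0.049) = 0.36 / 0.073 = 4.9315
k* = 4.9315^(1/0.57) ≈ 16.4344
y* = (k*)^α = 16.4344^0.43 ≈ 3.3325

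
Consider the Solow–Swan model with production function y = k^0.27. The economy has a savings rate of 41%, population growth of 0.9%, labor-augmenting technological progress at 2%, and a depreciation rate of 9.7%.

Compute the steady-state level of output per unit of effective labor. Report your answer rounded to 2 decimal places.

Steady state requires s·f(k) = (n + g + δ)·k, i.e. s·k^α = (n + g + δ)·k.
Rearranging, k^(1−α) = s / (n + g + δ).
k^0.73 = 0.41 / (0.009 + 0.020 + 0.097) = 0.41 / 0.126 = 3.2540
k* = 3.2540^(1/0.73) ≈ 5.0343
y* = (k*)^α = 5.0343^0.27 ≈ 1.5471

y* = 1.55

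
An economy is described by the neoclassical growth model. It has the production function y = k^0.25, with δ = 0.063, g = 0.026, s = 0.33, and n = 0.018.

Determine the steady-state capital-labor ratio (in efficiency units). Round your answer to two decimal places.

Steady state requires s·f(k) = (n + g + δ)·k, i.e. s·k^α = (n + g + δ)·k.
Dividing both sides by k: k^(1−α) = s / (n + g + δ).
k^0.75 = 0.33 / (0.018 + 0.026 + 0.063) = 0.33 / 0.107 = 3.0841
k* = 3.0841^(1/0.75) ≈ 4.4892

k* ≈ 4.49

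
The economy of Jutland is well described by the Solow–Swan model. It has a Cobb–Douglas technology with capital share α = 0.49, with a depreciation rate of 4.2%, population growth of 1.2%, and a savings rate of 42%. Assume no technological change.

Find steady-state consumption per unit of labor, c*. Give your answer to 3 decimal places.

c* ≈ 4.162

Steady state requires s·f(k) = (n + δ)·k, i.e. s·k^α = (n + δ)·k.
Dividing both sides by k: k^(1−α) = s / (n + δ).
k^0.51 = 0.42 / (0.012 + 0.042) = 0.42 / 0.054 = 7.7778
k* = 7.7778^(1/0.51) ≈ 55.8185
y* = (k*)^α = 55.8185^0.49 ≈ 7.1766
c* = (1 − s)·y* = (1 − 0.42) × 7.1766 ≈ 4.1624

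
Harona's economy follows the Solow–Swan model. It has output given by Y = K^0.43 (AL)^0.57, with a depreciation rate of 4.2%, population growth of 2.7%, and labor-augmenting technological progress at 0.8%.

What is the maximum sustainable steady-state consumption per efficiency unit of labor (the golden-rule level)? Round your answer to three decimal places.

c_gold ≈ 2.086

At the golden rule, f'(k) = n + g + δ, so α·k^(α−1) = n + g + δ and k_gold = (α/(n + g + δ))^(1/(1−α)).
k_gold = (0.43/0.077)^(1/0.57) = 5.5844^1.7544 ≈ 20.4407
c_gold = f(k_gold) − (n + g + δ)·k_gold = 3.6603 − 0.077×20.4407 ≈ 2.0864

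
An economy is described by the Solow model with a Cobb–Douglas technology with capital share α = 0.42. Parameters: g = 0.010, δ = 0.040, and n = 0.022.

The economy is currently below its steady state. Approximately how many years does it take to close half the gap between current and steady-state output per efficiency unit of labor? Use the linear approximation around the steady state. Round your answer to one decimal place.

Near the steady state the convergence rate is λ = (1 − α)(n + g + δ).
λ = (1 − 0.42) × 0.072 = 0.58 × 0.072 = 0.04176
Half-life = ln 2 / λ = 0.6931 / 0.04176 ≈ 16.60 years

half-life ≈ 16.6 years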